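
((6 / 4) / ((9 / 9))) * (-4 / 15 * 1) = -2 / 5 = -0.40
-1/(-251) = 1/251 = 0.00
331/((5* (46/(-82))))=-13571/115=-118.01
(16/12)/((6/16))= 32/9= 3.56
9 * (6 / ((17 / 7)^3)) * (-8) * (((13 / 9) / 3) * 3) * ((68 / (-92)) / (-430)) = -107016 / 1429105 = -0.07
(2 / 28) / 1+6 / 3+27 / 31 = 1277 / 434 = 2.94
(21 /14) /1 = 1.50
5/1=5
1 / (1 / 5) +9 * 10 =95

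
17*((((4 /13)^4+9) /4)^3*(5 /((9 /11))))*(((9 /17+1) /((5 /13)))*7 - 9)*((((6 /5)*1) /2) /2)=60001027760568064775 /8946464687032704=6706.67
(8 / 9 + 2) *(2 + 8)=260 / 9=28.89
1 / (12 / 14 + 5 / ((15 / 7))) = 21 / 67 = 0.31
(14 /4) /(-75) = -7 /150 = -0.05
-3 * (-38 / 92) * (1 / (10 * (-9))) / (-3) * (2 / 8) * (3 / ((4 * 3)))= 19 / 66240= 0.00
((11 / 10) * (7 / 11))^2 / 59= 49 / 5900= 0.01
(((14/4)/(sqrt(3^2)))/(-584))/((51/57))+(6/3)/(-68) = -1885/59568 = -0.03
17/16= 1.06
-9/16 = -0.56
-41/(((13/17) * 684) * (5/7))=-4879/44460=-0.11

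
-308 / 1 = -308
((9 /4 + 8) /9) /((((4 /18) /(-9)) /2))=-369 /4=-92.25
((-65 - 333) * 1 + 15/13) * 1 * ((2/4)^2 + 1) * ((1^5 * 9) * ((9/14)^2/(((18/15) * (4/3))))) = -13431825/11648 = -1153.14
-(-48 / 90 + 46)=-682 / 15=-45.47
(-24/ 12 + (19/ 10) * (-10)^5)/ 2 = -95001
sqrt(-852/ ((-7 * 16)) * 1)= sqrt(1491)/ 14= 2.76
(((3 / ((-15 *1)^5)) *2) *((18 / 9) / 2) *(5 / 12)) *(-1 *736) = 368 / 151875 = 0.00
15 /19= 0.79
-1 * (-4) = 4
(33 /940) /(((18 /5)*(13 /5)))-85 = -85.00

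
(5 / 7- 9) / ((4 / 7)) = -29 / 2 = -14.50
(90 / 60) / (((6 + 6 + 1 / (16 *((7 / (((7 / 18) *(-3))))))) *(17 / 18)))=2592 / 19567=0.13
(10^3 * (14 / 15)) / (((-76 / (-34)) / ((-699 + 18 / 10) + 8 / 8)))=-16569560 / 57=-290694.04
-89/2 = -44.50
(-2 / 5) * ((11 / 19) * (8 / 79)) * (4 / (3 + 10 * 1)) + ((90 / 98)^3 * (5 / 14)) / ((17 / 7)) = 41637006661 / 390266439290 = 0.11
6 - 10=-4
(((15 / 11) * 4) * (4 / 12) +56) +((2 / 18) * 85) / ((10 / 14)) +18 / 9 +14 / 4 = 15155 / 198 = 76.54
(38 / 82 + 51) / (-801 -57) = -1055 / 17589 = -0.06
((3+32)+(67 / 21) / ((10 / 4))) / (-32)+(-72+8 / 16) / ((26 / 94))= -872369 / 3360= -259.63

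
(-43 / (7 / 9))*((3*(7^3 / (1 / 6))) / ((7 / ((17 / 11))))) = -828954 / 11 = -75359.45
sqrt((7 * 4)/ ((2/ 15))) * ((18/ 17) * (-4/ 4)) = -15.34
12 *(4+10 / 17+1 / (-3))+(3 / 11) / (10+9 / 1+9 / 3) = 210107 / 4114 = 51.07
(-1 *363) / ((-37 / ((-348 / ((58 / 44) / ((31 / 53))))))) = -2970792 / 1961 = -1514.94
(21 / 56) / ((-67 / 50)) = -75 / 268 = -0.28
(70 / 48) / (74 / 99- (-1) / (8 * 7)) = 8085 / 4243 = 1.91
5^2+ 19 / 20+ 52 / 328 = 21409 / 820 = 26.11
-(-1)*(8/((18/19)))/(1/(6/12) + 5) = 76/63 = 1.21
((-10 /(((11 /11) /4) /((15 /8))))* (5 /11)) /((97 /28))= -10500 /1067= -9.84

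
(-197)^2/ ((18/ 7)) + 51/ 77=20918969/ 1386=15093.05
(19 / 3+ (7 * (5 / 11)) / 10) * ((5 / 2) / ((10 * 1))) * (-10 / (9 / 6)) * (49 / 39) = -107555 / 7722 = -13.93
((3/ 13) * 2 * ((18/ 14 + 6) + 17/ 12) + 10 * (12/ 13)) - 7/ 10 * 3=11.15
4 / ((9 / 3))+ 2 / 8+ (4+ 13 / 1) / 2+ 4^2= 313 / 12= 26.08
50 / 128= 25 / 64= 0.39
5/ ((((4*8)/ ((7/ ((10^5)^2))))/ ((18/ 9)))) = 7/ 32000000000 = 0.00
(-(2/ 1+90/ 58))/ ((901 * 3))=-103/ 78387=-0.00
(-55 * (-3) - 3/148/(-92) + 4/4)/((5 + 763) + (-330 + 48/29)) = 0.38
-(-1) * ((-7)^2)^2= 2401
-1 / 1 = -1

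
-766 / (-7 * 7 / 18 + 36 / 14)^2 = -12161016 / 361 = -33687.02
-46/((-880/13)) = 0.68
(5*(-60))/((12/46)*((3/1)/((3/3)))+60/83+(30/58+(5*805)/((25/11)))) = -4152075/24539078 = -0.17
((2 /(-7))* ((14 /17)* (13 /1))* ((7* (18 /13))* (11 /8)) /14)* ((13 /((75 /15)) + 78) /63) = -4433 /1190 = -3.73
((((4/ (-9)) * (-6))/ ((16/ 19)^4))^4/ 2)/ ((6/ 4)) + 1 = 264.57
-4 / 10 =-2 / 5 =-0.40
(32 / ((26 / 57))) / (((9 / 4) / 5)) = 6080 / 39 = 155.90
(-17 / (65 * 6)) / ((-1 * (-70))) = -17 / 27300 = -0.00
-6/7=-0.86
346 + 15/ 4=1399/ 4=349.75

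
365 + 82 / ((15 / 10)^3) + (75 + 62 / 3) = 484.96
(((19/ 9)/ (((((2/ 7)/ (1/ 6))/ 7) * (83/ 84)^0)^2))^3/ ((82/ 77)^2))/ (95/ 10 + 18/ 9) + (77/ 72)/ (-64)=562880966187074227/ 168321870913536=3344.08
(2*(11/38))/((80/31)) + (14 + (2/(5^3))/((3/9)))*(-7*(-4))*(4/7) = 8549709/38000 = 224.99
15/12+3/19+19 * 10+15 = 15687/76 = 206.41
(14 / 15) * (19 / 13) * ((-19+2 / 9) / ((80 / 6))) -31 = -29629 / 900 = -32.92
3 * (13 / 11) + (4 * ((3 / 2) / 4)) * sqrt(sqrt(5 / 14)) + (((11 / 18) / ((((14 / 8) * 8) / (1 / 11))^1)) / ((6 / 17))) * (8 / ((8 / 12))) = 3 * 14^(3 / 4) * 5^(1 / 4) / 28 + 5101 / 1386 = 4.84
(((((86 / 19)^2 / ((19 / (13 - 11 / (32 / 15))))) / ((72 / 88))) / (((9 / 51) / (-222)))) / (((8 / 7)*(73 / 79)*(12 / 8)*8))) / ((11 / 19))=-1772.49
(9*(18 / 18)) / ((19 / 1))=9 / 19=0.47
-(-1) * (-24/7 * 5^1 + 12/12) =-113/7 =-16.14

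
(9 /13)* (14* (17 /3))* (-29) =-20706 /13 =-1592.77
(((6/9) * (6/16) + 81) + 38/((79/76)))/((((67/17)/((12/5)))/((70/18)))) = 1476671/5293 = 278.99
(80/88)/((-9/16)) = -160/99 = -1.62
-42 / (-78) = 7 / 13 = 0.54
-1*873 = -873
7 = 7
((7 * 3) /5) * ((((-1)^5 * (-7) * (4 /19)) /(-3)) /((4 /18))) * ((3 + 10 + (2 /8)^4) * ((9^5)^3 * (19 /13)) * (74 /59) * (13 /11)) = -11183860730350942763157 /207680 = -53851409525957929.33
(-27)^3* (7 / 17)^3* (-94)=634619286 / 4913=129171.44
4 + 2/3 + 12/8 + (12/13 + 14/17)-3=4.91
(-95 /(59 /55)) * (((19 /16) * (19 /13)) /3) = -1886225 /36816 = -51.23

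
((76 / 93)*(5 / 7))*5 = 1900 / 651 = 2.92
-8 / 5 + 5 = 17 / 5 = 3.40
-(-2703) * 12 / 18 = 1802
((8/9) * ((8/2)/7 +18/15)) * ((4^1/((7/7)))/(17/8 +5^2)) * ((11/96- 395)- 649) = -1603408/6615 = -242.39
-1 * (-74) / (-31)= -74 / 31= -2.39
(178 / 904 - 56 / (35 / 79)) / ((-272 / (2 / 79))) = 285219 / 24281440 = 0.01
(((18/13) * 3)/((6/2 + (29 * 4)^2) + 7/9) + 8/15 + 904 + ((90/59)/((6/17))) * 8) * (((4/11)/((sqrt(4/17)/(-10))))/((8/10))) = -3272076552595 * sqrt(17)/1533061959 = -8800.11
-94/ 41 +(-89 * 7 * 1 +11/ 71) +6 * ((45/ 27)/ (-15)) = -625.80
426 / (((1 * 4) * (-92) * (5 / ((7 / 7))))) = -213 / 920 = -0.23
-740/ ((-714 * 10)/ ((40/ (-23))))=-1480/ 8211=-0.18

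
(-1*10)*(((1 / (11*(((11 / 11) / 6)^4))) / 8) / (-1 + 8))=-1620 / 77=-21.04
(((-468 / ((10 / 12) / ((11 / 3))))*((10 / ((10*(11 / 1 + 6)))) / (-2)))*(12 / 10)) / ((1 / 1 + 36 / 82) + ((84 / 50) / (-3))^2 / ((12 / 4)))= 47.08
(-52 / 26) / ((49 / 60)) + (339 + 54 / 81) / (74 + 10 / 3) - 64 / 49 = 7243 / 11368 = 0.64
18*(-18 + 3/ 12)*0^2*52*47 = 0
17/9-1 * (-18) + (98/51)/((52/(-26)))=2896/153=18.93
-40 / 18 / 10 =-2 / 9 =-0.22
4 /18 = 0.22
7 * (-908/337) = -6356/337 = -18.86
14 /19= 0.74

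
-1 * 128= -128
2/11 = 0.18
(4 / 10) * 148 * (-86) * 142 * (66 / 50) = -954294.53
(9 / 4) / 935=9 / 3740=0.00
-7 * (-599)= 4193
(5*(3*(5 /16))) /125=3 /80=0.04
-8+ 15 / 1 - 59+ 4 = -48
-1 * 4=-4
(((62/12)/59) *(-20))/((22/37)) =-5735/1947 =-2.95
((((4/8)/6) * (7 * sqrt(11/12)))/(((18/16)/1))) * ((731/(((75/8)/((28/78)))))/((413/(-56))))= -4584832 * sqrt(33)/13978575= -1.88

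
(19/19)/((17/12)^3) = 1728/4913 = 0.35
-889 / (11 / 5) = -4445 / 11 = -404.09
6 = 6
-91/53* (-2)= 3.43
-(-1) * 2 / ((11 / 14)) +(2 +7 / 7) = 5.55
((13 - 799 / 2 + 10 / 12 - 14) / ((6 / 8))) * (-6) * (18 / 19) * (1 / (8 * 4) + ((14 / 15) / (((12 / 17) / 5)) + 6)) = 4365559 / 114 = 38294.38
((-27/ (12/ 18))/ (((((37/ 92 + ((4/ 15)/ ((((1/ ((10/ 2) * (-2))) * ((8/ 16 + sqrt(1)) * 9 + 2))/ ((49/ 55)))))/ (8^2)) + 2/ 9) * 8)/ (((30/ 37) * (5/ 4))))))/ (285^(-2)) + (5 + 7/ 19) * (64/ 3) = -174123140612389/ 259918784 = -669913.65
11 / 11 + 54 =55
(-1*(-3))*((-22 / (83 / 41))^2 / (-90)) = -406802 / 103335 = -3.94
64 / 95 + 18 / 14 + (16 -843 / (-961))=12037818 / 639065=18.84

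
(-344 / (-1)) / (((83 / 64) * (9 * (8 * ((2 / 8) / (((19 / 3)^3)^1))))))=75503872 / 20169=3743.56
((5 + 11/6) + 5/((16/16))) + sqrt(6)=14.28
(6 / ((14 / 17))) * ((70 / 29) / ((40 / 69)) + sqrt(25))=54213 / 812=66.76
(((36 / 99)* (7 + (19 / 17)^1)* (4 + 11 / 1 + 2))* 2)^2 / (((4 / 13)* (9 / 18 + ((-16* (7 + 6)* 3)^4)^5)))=7922304 / 19386845961737862706523643587350781267817011573594618069113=0.00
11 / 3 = 3.67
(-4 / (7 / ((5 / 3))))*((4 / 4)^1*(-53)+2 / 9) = 9500 / 189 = 50.26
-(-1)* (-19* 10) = -190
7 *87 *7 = 4263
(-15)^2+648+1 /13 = 11350 /13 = 873.08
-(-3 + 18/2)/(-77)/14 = 3/539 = 0.01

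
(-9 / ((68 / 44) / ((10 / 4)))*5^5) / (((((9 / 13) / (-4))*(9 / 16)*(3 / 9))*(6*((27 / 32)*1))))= 1144000000 / 4131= 276930.53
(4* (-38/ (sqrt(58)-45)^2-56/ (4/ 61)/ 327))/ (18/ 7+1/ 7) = -13320341456/ 3434092851-720* sqrt(58)/ 552727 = -3.89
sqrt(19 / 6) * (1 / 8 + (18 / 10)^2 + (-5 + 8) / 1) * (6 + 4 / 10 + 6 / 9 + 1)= 154033 * sqrt(114) / 18000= 91.37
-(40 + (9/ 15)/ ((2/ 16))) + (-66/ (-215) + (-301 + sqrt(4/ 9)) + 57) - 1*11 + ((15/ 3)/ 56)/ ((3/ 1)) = -3597511/ 12040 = -298.80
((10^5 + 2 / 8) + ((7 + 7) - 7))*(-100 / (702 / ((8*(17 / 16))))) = -56670775 / 468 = -121091.40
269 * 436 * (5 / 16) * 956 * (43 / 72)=1506659585 / 72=20925827.57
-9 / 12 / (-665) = 3 / 2660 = 0.00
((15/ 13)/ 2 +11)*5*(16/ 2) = 6020/ 13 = 463.08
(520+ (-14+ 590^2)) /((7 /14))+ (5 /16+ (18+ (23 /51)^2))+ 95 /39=697232.95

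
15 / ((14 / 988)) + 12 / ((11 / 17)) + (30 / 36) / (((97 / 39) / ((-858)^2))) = 1850295396 / 7469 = 247730.00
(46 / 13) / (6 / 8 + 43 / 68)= 1564 / 611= 2.56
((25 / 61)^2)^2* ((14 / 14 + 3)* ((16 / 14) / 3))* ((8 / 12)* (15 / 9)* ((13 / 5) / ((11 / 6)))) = 650000000 / 9595167813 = 0.07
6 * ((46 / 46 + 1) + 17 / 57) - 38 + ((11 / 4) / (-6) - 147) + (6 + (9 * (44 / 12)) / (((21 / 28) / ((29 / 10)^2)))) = 2329831 / 11400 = 204.37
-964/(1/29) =-27956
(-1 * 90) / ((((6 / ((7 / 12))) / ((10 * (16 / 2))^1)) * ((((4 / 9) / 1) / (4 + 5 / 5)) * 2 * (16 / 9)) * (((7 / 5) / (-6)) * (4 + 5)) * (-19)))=-16875 / 304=-55.51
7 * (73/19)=511/19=26.89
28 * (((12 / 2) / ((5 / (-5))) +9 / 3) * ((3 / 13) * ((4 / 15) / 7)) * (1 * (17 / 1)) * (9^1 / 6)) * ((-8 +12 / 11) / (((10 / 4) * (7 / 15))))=111.52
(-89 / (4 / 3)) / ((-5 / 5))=267 / 4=66.75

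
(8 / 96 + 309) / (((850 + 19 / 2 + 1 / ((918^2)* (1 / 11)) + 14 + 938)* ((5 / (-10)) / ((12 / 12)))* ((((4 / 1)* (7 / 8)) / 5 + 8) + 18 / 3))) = -1736479620 / 74803132313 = -0.02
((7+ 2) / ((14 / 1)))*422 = 1899 / 7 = 271.29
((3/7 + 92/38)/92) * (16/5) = 1516/15295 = 0.10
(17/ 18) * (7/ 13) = 119/ 234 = 0.51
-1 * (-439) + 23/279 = 122504/279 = 439.08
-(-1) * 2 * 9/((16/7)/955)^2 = 402203025/128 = 3142211.13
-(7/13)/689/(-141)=7/1262937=0.00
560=560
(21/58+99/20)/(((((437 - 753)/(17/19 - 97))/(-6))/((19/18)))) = -11869/1160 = -10.23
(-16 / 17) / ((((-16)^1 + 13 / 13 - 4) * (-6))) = -0.01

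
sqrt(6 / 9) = 0.82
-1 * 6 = -6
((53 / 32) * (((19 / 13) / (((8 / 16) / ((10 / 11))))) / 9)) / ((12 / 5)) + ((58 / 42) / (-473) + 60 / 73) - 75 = -18257637623 / 246800736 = -73.98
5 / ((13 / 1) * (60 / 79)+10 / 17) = 1343 / 2810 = 0.48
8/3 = 2.67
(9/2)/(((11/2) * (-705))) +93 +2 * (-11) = 183532/2585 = 71.00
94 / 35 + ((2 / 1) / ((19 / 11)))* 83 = 98.79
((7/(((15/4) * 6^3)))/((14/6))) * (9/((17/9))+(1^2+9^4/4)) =6.10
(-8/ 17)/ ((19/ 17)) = -8/ 19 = -0.42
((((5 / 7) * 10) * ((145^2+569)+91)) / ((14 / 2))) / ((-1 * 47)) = -1084250 / 2303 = -470.80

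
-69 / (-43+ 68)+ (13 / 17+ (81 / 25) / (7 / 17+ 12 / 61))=3.33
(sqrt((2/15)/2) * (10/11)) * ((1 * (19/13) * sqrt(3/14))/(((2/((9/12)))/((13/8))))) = 57 * sqrt(70)/4928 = 0.10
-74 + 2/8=-73.75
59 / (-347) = -59 / 347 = -0.17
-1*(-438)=438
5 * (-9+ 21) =60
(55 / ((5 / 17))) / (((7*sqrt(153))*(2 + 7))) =11*sqrt(17) / 189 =0.24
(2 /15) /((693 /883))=1766 /10395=0.17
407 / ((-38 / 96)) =-1028.21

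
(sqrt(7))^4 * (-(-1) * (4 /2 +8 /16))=245 /2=122.50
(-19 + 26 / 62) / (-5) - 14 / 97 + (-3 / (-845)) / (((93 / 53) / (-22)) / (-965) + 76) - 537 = -115906021619116171 / 217285159617695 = -533.43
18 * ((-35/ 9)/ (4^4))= -35/ 128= -0.27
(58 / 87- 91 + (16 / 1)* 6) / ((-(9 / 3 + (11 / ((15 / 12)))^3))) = -0.01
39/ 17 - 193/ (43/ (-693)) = 2275410/ 731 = 3112.74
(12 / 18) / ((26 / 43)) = 43 / 39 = 1.10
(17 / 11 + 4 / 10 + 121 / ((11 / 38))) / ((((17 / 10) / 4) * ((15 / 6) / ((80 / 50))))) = 2956416 / 4675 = 632.39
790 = 790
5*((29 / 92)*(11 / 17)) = 1595 / 1564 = 1.02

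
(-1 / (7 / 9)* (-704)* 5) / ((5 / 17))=107712 / 7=15387.43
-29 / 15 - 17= -284 / 15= -18.93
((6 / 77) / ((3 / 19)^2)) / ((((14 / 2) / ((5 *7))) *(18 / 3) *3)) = 1805 / 2079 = 0.87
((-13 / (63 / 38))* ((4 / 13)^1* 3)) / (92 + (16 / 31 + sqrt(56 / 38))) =-21397192 / 273448259 + 73036* sqrt(133) / 820344777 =-0.08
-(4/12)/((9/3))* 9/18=-1/18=-0.06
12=12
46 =46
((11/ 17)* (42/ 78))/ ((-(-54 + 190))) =-77/ 30056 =-0.00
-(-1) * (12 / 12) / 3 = 0.33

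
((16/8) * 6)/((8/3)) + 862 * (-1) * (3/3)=-857.50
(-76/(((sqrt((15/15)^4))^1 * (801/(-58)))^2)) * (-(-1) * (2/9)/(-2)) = 255664/5774409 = 0.04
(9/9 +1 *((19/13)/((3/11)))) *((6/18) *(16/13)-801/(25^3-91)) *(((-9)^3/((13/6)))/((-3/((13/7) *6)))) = 2910148560/1020929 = 2850.49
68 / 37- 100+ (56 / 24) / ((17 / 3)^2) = -98.09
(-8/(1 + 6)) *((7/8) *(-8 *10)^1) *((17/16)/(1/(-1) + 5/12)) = -1020/7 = -145.71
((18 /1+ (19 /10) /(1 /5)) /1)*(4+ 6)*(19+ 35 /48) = 5425.52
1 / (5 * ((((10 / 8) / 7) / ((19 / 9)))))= 532 / 225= 2.36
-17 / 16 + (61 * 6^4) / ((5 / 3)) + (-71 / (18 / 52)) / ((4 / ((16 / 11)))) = 375074977 / 7920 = 47357.95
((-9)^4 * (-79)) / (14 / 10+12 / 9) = -7774785 / 41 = -189628.90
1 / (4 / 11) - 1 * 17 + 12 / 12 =-53 / 4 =-13.25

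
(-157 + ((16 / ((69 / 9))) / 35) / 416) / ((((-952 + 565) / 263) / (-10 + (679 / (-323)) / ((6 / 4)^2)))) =-597175910131 / 511879095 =-1166.63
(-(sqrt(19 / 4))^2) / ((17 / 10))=-95 / 34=-2.79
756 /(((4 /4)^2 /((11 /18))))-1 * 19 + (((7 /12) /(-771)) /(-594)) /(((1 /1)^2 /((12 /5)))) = 1014412417 /2289870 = 443.00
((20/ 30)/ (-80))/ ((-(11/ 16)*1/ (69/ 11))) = 46/ 605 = 0.08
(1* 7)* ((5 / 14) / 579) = 5 / 1158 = 0.00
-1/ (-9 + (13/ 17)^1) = 17/ 140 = 0.12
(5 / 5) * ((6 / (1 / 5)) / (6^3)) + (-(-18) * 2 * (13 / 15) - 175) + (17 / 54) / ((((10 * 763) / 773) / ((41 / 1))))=-5865247 / 41202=-142.35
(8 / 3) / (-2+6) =2 / 3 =0.67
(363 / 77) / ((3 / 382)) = 4202 / 7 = 600.29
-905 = -905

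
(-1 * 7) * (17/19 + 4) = -651/19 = -34.26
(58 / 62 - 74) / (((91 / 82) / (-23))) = 4271790 / 2821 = 1514.28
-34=-34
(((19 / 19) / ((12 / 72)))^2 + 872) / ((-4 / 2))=-454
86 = 86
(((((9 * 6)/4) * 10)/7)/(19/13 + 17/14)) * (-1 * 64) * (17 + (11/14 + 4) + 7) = -45264960/3409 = -13278.08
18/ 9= 2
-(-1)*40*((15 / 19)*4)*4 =9600 / 19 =505.26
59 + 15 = 74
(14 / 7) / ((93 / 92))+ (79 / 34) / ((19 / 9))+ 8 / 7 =1775533 / 420546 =4.22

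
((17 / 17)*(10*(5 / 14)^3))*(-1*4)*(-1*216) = 135000 / 343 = 393.59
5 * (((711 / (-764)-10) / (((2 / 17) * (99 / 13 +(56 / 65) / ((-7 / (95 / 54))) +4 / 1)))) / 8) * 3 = -747456255 / 48908224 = -15.28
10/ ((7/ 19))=190/ 7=27.14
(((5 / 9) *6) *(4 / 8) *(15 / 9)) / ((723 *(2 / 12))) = 50 / 2169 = 0.02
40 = 40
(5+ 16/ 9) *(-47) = -318.56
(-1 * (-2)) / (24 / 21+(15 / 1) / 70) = 28 / 19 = 1.47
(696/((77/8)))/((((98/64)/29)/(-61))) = -83539.18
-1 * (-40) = 40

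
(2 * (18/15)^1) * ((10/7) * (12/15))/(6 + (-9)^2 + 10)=96/3395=0.03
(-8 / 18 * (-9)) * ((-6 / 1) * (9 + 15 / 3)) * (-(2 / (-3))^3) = -896 / 9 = -99.56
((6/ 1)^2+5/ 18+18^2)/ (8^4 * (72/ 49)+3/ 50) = 0.06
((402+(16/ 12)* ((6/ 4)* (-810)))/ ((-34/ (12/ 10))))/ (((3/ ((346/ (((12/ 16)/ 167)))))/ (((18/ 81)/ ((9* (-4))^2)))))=11729746/ 61965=189.30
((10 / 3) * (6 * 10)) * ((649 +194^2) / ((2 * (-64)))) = -957125 / 16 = -59820.31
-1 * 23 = -23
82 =82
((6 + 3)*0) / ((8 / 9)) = 0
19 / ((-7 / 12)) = -228 / 7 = -32.57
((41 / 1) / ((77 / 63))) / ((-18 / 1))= -41 / 22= -1.86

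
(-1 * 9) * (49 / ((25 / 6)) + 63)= -672.84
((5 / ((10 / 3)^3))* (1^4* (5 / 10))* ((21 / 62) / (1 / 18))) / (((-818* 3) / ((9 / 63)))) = -243 / 10143200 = -0.00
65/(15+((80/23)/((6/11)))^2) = 61893/53003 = 1.17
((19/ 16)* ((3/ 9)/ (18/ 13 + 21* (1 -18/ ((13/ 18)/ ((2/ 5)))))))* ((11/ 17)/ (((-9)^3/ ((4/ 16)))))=13585/ 28917528768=0.00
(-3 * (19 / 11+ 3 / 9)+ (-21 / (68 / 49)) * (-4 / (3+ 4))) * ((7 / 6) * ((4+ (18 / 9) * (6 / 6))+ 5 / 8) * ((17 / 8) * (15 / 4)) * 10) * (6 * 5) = 64136625 / 1408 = 45551.58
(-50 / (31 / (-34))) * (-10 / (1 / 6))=-102000 / 31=-3290.32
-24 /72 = -1 /3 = -0.33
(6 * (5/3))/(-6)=-5/3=-1.67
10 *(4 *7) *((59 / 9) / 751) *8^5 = 541327360 / 6759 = 80089.86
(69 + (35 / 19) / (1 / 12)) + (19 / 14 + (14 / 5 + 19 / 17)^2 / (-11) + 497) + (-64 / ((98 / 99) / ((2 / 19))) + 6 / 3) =86312473407 / 147982450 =583.26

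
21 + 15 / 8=183 / 8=22.88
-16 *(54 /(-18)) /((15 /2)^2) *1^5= 0.85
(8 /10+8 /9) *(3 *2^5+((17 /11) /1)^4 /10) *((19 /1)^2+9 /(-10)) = 967368099139 /16471125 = 58731.15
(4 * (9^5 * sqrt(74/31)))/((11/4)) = 944784 * sqrt(2294)/341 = 132701.20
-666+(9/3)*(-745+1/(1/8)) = -2877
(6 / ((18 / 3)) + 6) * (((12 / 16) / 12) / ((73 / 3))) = 21 / 1168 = 0.02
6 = 6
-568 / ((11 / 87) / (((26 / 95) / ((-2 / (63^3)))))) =153715017.39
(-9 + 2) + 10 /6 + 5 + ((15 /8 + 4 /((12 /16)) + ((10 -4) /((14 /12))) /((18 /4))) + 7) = 841 /56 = 15.02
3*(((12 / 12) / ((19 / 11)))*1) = 33 / 19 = 1.74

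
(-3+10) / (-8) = -7 / 8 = -0.88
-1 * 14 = -14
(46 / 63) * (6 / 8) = 23 / 42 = 0.55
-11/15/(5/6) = -22/25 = -0.88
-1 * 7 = -7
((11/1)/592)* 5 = 55/592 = 0.09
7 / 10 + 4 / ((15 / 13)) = 25 / 6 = 4.17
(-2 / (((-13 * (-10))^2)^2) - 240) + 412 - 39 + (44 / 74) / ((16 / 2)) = 703136118713 / 5283785000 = 133.07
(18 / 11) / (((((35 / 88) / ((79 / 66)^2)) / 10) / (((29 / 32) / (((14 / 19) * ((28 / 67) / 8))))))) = 230398997 / 166012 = 1387.85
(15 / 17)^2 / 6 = 75 / 578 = 0.13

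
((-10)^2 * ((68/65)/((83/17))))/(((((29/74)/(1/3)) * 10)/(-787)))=-134646256/93873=-1434.34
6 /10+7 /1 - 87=-397 /5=-79.40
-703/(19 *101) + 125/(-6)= -12847/606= -21.20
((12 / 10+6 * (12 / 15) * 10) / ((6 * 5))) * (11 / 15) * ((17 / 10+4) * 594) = 2544993 / 625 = 4071.99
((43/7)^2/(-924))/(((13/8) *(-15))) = 3698/2207205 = 0.00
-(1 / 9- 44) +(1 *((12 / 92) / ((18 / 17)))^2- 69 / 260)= 1500516 / 34385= 43.64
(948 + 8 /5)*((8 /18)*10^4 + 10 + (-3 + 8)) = 38112196 /9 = 4234688.44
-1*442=-442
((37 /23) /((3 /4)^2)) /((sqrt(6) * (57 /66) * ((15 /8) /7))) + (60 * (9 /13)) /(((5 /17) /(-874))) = -1604664 /13 + 364672 * sqrt(6) /176985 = -123430.65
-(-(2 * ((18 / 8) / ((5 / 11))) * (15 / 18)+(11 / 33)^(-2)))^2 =-4761 / 16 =-297.56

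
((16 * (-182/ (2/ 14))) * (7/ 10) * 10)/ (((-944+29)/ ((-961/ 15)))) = -137123168/ 13725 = -9990.76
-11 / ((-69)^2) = -11 / 4761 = -0.00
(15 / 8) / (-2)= -15 / 16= -0.94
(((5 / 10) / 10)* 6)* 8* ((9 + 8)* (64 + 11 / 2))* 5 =14178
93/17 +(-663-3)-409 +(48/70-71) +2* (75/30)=-675232/595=-1134.84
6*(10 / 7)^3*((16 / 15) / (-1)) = -6400 / 343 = -18.66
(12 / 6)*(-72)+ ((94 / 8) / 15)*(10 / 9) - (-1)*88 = -55.13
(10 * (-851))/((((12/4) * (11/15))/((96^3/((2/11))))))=-18822758400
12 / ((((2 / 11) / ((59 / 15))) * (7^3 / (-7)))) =-1298 / 245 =-5.30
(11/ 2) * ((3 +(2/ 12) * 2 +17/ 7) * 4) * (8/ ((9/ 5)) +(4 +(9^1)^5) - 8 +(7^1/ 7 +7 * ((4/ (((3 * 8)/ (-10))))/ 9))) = 7485182.49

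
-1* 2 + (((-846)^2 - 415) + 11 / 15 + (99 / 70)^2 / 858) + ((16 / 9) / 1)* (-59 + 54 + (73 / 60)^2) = 7381399520801 / 10319400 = 715293.48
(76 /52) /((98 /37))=703 /1274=0.55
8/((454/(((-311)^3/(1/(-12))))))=1443851088/227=6360577.48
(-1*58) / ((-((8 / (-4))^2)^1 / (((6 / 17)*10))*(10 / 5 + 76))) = 145 / 221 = 0.66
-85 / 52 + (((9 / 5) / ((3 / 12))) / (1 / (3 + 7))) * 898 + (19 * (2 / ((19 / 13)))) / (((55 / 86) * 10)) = 924615561 / 14300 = 64658.43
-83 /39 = -2.13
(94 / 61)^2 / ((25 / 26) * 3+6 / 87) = 6662344 / 8286667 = 0.80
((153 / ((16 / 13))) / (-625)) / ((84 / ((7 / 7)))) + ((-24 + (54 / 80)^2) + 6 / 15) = -101267 / 4375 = -23.15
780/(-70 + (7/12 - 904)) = -0.80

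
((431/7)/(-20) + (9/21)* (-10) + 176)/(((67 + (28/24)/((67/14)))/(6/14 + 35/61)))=507758763/201996620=2.51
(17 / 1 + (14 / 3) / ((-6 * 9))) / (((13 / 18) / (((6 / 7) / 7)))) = 5480 / 1911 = 2.87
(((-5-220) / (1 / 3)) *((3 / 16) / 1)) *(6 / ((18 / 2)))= -675 / 8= -84.38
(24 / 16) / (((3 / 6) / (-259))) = -777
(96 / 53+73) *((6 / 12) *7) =261.84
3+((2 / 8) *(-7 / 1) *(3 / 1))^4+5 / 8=195409 / 256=763.32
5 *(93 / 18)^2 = 4805 / 36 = 133.47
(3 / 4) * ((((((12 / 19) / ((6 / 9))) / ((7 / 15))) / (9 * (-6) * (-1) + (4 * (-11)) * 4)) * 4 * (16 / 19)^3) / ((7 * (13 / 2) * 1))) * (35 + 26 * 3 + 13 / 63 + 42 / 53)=-140319866880 / 1878700628987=-0.07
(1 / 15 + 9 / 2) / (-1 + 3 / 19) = -5.42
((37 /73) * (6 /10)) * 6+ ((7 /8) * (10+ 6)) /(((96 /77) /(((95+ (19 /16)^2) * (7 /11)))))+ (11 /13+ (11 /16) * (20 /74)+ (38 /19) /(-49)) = 24374800715409 /35236597760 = 691.75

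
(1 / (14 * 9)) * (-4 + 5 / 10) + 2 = 71 / 36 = 1.97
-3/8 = -0.38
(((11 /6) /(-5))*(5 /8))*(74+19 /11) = -833 /48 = -17.35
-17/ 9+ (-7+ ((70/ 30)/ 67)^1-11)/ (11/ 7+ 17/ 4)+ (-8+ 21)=788776/ 98289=8.03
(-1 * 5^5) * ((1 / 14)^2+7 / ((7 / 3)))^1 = -1840625 / 196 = -9390.94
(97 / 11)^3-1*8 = 902025 / 1331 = 677.70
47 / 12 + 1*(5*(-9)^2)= 4907 / 12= 408.92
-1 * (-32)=32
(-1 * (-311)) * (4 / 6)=622 / 3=207.33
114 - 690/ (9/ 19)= -4028/ 3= -1342.67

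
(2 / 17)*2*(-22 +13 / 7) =-564 / 119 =-4.74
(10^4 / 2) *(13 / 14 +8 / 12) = 167500 / 21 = 7976.19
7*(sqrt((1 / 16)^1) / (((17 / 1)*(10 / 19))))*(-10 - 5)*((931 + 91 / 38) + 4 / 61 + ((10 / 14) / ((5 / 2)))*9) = -45564153 / 16592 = -2746.15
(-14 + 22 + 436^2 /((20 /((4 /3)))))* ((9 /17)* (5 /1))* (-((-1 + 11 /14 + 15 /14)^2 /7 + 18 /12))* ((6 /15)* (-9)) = 5654551032 /29155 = 193947.90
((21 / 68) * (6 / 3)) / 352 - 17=-203435 / 11968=-17.00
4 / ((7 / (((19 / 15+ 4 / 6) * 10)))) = 232 / 21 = 11.05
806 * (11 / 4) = 4433 / 2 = 2216.50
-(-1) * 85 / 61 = 85 / 61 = 1.39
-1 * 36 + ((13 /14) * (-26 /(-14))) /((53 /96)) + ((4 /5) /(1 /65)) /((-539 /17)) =-34.52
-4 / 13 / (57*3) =-4 / 2223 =-0.00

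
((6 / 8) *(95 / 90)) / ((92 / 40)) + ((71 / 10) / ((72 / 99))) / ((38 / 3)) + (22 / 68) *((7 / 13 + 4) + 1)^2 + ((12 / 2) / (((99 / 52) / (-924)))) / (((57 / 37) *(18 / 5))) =-2787973117301 / 5423764320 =-514.03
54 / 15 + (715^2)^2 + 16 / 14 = 261351000629.74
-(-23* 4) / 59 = 92 / 59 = 1.56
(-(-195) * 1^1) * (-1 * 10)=-1950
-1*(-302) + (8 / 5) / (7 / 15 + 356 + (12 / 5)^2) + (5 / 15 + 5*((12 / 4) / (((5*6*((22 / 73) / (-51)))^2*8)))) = 2284740222503 / 6311437440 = 362.00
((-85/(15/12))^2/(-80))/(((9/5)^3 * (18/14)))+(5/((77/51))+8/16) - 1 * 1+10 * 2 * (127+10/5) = 2601868883/1010394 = 2575.10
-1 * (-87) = 87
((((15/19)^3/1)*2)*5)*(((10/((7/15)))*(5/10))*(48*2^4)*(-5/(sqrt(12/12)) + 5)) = 0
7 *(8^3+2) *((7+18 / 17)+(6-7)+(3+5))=921088 / 17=54181.65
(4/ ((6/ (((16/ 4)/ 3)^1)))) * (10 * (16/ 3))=1280/ 27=47.41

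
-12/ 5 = -2.40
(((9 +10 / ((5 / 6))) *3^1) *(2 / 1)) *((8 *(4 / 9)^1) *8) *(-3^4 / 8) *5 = -181440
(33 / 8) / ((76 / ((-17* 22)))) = -6171 / 304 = -20.30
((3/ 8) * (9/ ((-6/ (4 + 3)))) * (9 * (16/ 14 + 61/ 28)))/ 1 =-7533/ 64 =-117.70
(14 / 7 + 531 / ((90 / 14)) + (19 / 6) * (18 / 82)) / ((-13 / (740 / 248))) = -1293927 / 66092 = -19.58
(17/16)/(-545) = -17/8720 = -0.00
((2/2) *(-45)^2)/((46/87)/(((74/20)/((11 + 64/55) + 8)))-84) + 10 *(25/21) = -787685725/60318888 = -13.06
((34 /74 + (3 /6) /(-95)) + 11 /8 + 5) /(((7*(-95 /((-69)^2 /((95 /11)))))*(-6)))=0.94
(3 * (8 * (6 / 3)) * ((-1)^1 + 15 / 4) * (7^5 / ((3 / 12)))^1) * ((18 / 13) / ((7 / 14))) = 319467456 / 13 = 24574419.69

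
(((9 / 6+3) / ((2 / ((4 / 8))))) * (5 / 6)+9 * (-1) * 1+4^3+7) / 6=1007 / 96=10.49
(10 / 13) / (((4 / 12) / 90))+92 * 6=9876 / 13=759.69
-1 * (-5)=5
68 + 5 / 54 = 3677 / 54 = 68.09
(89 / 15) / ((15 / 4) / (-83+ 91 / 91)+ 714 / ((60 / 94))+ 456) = 0.00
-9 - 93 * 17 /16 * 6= -4815 /8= -601.88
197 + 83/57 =11312/57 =198.46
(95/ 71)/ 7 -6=-2887/ 497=-5.81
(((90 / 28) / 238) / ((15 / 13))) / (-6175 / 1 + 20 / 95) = -247 / 130304524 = -0.00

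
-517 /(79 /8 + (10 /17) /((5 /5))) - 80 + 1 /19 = -3497465 /27037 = -129.36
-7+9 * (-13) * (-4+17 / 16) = 5387 / 16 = 336.69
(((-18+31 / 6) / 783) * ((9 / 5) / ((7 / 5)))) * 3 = -11 / 174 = -0.06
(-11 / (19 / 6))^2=4356 / 361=12.07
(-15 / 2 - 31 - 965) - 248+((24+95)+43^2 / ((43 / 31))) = 401 / 2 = 200.50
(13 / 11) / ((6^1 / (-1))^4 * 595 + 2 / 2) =1 / 652487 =0.00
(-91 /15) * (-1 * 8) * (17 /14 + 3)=3068 /15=204.53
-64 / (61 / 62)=-3968 / 61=-65.05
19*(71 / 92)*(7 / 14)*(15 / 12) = 6745 / 736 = 9.16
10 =10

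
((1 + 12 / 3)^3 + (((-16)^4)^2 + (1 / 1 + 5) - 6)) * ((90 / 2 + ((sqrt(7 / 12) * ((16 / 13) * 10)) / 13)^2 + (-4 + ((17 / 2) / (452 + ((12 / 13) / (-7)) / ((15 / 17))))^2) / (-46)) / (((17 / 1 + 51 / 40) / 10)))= 1087831839067354514612833578475 / 10148481147730748576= 107191590862.89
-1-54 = -55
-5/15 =-1/3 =-0.33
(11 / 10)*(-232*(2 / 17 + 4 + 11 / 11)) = -111012 / 85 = -1306.02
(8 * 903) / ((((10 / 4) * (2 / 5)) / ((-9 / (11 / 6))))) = -390096 / 11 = -35463.27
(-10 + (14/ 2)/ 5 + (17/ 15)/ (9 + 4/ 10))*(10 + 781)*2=-9457196/ 705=-13414.46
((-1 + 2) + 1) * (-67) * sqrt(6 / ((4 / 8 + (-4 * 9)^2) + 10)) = -4 * sqrt(871) / 13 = -9.08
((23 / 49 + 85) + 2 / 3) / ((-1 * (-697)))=12662 / 102459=0.12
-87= -87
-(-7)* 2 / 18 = 7 / 9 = 0.78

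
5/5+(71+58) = 130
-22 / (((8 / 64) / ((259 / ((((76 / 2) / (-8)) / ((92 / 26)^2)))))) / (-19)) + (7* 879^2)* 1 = 528211327 / 169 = 3125510.81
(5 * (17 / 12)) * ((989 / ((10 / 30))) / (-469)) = -84065 / 1876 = -44.81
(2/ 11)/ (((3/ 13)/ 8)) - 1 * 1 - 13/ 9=382/ 99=3.86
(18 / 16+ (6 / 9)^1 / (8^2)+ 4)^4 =59072816401 / 84934656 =695.51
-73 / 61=-1.20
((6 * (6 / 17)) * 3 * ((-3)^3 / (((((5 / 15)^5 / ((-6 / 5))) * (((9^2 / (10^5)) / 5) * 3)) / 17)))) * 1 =1749600000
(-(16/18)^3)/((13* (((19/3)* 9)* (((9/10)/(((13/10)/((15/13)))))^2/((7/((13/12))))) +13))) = -2422784/835421607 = -0.00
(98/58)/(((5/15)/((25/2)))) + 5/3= 11315/174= 65.03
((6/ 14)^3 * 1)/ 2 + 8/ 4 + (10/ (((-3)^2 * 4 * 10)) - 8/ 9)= 14549/ 12348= 1.18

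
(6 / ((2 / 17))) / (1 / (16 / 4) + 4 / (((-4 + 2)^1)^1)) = -204 / 7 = -29.14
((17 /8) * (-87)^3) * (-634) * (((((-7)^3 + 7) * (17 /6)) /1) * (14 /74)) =-5912088663222 /37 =-159786180087.08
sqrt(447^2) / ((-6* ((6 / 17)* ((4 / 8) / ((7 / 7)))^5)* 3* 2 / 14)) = -141848 / 9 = -15760.89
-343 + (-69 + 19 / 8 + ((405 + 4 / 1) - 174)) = -1397 / 8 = -174.62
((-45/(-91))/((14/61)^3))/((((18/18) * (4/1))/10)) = 51070725/499408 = 102.26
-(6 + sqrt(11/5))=-6 - sqrt(55)/5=-7.48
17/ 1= 17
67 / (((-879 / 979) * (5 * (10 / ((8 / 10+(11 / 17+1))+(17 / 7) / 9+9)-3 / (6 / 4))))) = 2057783596 / 158083755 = 13.02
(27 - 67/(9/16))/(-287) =829/2583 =0.32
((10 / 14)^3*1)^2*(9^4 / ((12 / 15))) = 512578125 / 470596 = 1089.21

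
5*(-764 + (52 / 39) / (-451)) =-3820.01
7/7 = 1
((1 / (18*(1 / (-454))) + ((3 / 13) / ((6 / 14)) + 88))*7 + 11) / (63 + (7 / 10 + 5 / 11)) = 5845730 / 825669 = 7.08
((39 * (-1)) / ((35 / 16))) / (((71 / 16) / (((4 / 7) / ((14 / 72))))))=-1437696 / 121765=-11.81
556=556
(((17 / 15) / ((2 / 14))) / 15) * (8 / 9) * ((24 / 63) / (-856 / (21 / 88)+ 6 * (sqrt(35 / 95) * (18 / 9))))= -681266432 / 13644880257825 - 13328 * sqrt(133) / 1516097806425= -0.00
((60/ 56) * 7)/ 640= 3/ 256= 0.01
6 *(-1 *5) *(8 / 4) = -60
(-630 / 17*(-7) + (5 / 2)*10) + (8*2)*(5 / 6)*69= 20475 / 17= 1204.41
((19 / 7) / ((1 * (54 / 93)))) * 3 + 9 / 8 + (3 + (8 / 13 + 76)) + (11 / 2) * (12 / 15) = 1082873 / 10920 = 99.16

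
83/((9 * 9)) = 83/81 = 1.02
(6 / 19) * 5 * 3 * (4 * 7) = 2520 / 19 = 132.63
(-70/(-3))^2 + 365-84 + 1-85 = 6673/9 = 741.44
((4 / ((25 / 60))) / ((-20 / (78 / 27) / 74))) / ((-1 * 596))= 1924 / 11175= 0.17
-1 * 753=-753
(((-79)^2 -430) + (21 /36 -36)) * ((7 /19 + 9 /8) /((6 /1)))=15732689 /10944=1437.56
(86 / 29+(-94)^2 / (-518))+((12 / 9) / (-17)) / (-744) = -1004066617 / 71249346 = -14.09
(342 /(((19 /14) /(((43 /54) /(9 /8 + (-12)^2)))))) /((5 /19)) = 2128 /405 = 5.25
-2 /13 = -0.15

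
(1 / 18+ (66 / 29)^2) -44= -586823 / 15138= -38.76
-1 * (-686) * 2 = 1372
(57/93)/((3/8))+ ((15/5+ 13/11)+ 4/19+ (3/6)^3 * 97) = 2822525/155496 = 18.15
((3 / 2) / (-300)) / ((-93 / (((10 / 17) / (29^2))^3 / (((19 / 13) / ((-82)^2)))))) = 437060 / 5163822446720991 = 0.00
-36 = -36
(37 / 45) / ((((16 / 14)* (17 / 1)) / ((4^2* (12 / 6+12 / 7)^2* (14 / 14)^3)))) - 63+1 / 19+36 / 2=-3622714 / 101745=-35.61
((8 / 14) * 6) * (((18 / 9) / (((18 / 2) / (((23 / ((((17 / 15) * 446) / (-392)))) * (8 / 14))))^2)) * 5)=1895936000 / 43115043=43.97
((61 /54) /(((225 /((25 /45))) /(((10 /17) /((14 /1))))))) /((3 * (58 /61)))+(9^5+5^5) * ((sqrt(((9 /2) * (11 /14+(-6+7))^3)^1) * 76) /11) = 3721 /90568044+63284250 * sqrt(7) /77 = 2174472.56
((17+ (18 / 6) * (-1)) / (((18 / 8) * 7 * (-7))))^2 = 64 / 3969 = 0.02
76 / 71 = 1.07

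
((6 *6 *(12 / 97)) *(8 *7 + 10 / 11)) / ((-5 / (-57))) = 15414624 / 5335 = 2889.34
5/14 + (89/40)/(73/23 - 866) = 281453/793800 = 0.35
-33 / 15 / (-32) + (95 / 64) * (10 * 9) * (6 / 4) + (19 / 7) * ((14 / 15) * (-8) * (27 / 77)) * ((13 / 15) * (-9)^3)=577850131 / 123200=4690.34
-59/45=-1.31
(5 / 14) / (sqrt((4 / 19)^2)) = 95 / 56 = 1.70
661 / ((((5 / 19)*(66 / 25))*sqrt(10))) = 12559*sqrt(10) / 132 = 300.87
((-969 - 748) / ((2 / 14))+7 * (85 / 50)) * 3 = -36021.30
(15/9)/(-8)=-5/24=-0.21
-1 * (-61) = 61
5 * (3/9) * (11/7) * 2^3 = 440/21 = 20.95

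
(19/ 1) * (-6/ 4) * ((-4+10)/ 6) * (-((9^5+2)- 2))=1682896.50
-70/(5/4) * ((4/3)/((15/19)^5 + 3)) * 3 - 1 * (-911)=863040377/1023459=843.26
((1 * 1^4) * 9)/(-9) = -1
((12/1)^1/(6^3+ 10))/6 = 0.01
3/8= 0.38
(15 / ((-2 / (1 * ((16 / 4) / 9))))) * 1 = -10 / 3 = -3.33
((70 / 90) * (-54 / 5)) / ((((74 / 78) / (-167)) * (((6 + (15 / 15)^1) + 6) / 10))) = 42084 / 37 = 1137.41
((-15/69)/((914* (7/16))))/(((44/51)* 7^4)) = -510/1943242147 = -0.00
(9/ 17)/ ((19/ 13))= 117/ 323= 0.36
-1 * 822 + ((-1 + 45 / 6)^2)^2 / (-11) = -173233 / 176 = -984.28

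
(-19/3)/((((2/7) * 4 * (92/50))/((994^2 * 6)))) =-821304925/46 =-17854454.89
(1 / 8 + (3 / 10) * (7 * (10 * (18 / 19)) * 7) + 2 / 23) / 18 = 162535 / 20976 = 7.75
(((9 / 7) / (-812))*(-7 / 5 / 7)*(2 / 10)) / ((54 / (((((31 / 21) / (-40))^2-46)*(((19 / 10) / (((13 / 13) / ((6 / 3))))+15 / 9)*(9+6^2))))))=-1330722199 / 100265760000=-0.01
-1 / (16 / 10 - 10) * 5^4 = 3125 / 42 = 74.40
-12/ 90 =-2/ 15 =-0.13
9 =9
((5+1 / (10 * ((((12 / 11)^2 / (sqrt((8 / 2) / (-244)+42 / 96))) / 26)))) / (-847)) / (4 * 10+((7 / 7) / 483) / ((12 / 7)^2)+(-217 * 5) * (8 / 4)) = 897 * sqrt(25071) / 180737767420+49680 / 17925631031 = 0.00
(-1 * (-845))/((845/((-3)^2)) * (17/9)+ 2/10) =342225/71906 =4.76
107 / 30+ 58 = 61.57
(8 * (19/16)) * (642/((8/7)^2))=298851/64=4669.55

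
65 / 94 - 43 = -3977 / 94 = -42.31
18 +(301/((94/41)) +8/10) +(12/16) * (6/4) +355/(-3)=185437/5640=32.88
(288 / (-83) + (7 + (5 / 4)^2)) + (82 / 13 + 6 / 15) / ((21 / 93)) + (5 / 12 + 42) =139968779 / 1812720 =77.21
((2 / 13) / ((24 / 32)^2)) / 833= 32 / 97461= 0.00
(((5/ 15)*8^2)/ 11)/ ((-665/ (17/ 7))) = -1088/ 153615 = -0.01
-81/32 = -2.53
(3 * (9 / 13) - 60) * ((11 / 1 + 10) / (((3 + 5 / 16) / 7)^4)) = -2488206163968 / 102576253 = -24257.14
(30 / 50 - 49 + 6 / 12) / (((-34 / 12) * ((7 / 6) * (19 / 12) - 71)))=-103464 / 423215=-0.24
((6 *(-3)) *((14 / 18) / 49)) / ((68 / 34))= -0.14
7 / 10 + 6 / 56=113 / 140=0.81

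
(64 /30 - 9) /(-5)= 103 /75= 1.37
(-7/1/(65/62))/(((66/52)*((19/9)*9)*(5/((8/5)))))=-6944/78375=-0.09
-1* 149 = -149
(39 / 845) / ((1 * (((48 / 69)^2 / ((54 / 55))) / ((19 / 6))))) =271377 / 915200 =0.30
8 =8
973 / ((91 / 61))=8479 / 13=652.23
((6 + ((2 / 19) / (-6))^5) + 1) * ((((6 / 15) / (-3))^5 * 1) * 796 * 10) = -214568201011712 / 91381981156875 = -2.35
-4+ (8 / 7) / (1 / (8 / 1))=36 / 7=5.14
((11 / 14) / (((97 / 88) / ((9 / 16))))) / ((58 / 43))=46827 / 157528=0.30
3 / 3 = 1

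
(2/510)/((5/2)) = 2/1275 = 0.00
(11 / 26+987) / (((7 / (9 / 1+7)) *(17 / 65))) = 1026920 / 119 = 8629.58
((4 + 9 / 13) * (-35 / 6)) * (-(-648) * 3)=-691740 / 13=-53210.77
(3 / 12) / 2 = 0.12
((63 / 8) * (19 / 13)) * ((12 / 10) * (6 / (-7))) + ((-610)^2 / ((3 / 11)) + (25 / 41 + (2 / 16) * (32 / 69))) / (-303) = -503092585363 / 111434310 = -4514.70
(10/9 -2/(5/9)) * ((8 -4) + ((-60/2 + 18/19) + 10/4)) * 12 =673.57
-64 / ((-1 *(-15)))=-64 / 15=-4.27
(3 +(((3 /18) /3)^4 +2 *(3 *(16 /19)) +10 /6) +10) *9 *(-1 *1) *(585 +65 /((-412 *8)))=-75833956503565 /730446336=-103818.66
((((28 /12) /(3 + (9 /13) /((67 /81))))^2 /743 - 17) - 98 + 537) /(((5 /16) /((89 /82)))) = 1122036992597978 /765540338247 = 1465.68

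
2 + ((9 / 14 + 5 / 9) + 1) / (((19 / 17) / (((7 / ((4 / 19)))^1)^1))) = 4853 / 72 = 67.40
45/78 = 15/26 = 0.58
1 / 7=0.14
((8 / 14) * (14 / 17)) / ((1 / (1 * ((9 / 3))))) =24 / 17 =1.41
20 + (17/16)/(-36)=11503/576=19.97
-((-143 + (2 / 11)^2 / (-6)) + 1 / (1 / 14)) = 129.01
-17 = -17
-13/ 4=-3.25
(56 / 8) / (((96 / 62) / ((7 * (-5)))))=-7595 / 48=-158.23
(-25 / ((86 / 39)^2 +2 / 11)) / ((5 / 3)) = -250965 / 84398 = -2.97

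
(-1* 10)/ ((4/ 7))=-35/ 2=-17.50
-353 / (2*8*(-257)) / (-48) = -353 / 197376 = -0.00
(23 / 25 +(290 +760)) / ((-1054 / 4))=-52546 / 13175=-3.99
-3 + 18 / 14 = -1.71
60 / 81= 20 / 27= 0.74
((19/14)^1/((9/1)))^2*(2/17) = 361/134946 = 0.00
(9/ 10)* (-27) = -243/ 10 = -24.30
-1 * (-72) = 72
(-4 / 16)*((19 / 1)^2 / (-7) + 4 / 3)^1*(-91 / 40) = -2743 / 96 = -28.57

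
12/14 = 6/7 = 0.86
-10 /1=-10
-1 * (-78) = 78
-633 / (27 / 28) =-5908 / 9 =-656.44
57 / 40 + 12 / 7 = 879 / 280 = 3.14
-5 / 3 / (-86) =0.02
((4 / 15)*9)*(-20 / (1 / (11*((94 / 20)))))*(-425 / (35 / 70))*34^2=2438420160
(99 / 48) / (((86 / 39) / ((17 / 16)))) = 21879 / 22016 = 0.99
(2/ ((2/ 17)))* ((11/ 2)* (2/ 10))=187/ 10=18.70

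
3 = 3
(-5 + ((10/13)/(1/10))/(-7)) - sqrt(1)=-646/91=-7.10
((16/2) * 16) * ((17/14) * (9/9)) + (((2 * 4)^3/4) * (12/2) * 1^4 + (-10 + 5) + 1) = 6436/7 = 919.43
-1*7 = -7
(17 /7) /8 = 17 /56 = 0.30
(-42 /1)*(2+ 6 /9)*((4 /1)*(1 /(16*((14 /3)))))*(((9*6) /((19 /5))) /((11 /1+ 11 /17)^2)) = -1445 /2299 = -0.63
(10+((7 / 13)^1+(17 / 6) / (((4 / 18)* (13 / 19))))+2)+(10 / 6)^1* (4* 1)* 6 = 3701 / 52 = 71.17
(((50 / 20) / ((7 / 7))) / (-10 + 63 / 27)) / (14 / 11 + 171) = -33 / 17434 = -0.00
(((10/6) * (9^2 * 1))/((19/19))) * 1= 135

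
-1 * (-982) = 982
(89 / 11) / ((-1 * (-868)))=89 / 9548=0.01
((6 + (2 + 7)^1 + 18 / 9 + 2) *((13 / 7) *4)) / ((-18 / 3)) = -494 / 21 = -23.52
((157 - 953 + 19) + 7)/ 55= -14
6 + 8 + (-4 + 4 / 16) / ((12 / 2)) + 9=179 / 8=22.38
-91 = -91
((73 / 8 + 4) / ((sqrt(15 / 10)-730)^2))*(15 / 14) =225 / (4*(1460-sqrt(6))^2) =0.00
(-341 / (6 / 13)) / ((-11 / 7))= 2821 / 6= 470.17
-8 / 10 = -4 / 5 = -0.80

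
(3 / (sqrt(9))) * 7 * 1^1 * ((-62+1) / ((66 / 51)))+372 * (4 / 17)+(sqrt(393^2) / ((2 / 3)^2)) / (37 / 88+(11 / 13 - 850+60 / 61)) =-316875348365 / 1301506162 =-243.47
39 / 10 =3.90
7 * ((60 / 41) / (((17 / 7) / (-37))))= -108780 / 697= -156.07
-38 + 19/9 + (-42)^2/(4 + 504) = -37052/1143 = -32.42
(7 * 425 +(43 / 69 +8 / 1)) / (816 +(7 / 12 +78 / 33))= 1294040 / 355189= 3.64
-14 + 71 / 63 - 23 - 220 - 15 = -17065 / 63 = -270.87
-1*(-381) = 381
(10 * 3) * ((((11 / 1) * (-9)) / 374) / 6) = -45 / 34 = -1.32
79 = 79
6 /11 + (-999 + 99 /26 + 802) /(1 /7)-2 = -387187 /286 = -1353.80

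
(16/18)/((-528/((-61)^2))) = -3721/594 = -6.26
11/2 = 5.50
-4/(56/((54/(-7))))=27/49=0.55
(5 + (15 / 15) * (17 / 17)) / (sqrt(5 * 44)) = 3 * sqrt(55) / 55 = 0.40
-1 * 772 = -772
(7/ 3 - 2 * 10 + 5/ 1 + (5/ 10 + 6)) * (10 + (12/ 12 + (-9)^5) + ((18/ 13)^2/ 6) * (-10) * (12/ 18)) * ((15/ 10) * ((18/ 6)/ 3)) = 184588967/ 338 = 546121.20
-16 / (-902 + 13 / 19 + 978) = -0.21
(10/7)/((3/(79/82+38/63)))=40465/54243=0.75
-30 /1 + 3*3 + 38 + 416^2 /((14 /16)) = 1384567 /7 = 197795.29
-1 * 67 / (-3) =67 / 3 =22.33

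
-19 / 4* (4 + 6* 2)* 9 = -684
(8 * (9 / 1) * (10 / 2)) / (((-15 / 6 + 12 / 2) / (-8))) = -5760 / 7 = -822.86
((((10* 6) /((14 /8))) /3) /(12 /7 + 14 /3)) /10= 12 /67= 0.18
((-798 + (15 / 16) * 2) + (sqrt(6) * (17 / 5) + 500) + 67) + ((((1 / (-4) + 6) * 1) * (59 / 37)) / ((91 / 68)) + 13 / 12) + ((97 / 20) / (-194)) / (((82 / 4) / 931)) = -3682964737 / 16565640 + 17 * sqrt(6) / 5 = -214.00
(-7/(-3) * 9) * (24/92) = 126/23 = 5.48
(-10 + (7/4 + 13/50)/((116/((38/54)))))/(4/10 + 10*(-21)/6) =1042727/3612240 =0.29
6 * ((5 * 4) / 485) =24 / 97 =0.25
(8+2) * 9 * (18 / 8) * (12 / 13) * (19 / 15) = 3078 / 13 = 236.77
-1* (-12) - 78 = -66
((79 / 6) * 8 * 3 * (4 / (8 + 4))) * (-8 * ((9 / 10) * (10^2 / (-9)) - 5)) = 12640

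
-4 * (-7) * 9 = 252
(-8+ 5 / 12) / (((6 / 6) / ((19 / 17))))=-8.48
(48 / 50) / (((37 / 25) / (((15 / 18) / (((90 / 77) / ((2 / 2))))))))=154 / 333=0.46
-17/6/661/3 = -17/11898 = -0.00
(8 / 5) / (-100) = -2 / 125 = -0.02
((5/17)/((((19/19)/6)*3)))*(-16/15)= -32/51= -0.63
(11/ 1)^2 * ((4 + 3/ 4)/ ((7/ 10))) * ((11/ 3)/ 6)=126445/ 252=501.77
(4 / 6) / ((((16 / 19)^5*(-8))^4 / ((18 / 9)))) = 37589973457545958193355601 / 3713820117856140824697372672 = 0.01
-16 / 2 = -8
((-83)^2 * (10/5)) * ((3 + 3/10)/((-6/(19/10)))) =-14398.01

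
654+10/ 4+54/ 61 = 80201/ 122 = 657.39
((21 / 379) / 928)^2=441 / 123701330944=0.00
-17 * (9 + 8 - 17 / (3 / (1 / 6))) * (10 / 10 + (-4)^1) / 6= 4913 / 36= 136.47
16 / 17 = 0.94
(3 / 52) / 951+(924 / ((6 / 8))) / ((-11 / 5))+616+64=1978081 / 16484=120.00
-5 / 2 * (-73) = 365 / 2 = 182.50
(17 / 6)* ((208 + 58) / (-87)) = -2261 / 261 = -8.66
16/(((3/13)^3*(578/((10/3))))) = 7.51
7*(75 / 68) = 7.72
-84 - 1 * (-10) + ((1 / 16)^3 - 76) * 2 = -462847 / 2048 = -226.00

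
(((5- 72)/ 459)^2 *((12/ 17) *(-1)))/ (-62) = 8978/ 37009629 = 0.00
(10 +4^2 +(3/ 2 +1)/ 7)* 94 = 17343/ 7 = 2477.57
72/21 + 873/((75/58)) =678.55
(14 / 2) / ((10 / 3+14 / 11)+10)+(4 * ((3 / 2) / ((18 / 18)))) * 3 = 8907 / 482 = 18.48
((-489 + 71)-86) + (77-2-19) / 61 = -30688 / 61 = -503.08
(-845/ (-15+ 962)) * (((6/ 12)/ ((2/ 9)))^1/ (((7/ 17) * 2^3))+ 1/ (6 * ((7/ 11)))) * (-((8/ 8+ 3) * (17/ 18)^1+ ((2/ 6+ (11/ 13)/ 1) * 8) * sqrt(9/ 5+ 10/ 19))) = 9121775/ 2863728+ 189865 * sqrt(20995)/ 2267118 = 15.32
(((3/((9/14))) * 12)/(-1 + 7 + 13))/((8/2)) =14/19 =0.74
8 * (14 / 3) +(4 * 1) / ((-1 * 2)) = 106 / 3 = 35.33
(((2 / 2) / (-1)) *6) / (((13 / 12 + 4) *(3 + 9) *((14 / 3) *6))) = -3 / 854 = -0.00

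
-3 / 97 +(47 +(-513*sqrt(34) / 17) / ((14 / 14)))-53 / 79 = 354783 / 7663-513*sqrt(34) / 17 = -129.66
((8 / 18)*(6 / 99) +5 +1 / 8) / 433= 12241 / 1028808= 0.01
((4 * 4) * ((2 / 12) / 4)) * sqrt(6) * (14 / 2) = 14 * sqrt(6) / 3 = 11.43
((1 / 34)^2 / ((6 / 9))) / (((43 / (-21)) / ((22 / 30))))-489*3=-1467.00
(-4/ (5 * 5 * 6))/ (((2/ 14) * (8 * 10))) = -7/ 3000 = -0.00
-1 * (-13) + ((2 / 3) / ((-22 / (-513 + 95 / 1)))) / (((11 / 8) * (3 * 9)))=11887 / 891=13.34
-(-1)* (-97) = -97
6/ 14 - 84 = -585/ 7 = -83.57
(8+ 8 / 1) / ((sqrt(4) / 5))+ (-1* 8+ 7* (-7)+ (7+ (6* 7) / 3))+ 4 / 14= 30 / 7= 4.29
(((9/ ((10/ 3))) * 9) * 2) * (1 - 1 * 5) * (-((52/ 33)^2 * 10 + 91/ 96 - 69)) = -40667373/ 4840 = -8402.35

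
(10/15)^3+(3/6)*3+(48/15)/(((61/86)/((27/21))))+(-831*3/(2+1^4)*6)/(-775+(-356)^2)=36581904217/4840681230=7.56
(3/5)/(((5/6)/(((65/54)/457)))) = 13/6855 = 0.00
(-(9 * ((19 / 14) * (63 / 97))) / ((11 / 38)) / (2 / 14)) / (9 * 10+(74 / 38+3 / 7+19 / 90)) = -2450103390 / 1182520889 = -2.07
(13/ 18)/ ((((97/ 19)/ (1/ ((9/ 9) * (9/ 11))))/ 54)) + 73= 23960/ 291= 82.34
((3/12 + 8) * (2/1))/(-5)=-33/10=-3.30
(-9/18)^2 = 1/4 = 0.25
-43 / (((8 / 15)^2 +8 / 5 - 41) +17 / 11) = 106425 / 92986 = 1.14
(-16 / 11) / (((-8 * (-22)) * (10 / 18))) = -9 / 605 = -0.01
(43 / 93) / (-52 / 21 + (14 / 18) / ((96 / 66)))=-14448 / 60667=-0.24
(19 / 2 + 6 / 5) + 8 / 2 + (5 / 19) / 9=14.73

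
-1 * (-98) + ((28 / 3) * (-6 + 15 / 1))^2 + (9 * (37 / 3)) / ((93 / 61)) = 224031 / 31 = 7226.81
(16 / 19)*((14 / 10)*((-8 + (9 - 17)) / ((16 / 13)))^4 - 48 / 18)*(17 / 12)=40782388 / 855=47698.70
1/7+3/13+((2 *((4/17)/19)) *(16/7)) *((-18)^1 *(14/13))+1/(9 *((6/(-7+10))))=-353539/529074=-0.67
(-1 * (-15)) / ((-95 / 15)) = -45 / 19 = -2.37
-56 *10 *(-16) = 8960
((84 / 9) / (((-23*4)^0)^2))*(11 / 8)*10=385 / 3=128.33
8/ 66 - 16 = -524/ 33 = -15.88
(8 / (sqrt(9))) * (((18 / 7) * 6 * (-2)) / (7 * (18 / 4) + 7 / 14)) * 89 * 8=-12816 / 7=-1830.86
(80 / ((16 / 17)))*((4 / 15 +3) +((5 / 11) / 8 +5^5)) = 70199579 / 264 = 265907.50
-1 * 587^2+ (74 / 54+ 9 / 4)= -37213061 / 108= -344565.38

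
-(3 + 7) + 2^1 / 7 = -9.71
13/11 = 1.18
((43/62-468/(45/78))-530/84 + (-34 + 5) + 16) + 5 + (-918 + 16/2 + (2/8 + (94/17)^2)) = -6411745441/3762780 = -1703.99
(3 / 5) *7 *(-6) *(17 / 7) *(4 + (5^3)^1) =-39474 / 5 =-7894.80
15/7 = 2.14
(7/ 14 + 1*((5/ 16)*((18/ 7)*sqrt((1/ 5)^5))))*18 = 81*sqrt(5)/ 700 + 9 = 9.26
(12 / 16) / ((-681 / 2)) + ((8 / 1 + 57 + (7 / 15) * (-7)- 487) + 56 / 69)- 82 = -79326403 / 156630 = -506.46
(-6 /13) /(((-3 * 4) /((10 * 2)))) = 0.77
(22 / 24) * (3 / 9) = 11 / 36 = 0.31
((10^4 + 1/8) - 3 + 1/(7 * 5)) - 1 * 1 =2798923/280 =9996.15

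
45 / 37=1.22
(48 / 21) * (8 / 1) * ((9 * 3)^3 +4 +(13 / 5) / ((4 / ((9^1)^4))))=15329056 / 35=437973.03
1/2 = 0.50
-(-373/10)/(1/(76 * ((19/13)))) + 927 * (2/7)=2005652/455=4408.03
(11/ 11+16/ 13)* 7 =203/ 13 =15.62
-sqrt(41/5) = -sqrt(205)/5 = -2.86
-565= -565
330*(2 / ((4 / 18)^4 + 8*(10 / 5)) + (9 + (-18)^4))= 909364354965 / 26248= 34645091.24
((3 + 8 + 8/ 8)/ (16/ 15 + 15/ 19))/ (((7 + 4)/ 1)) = 3420/ 5819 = 0.59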